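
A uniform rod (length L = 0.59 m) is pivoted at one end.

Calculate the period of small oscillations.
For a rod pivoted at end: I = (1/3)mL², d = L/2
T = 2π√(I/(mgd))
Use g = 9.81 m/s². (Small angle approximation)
I/m = (1/3)L² = 0.116 m²; d = L/2 = 0.295 m
T = 2π√(I/(mgd)) = 2π√(0.116/(9.81×0.295)) = 1.258 s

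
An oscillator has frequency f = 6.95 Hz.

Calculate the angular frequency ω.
ω = 2πf = 2π×6.95 = 43.67 rad/s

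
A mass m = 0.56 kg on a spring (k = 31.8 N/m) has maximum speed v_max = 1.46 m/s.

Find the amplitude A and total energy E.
½mv²_max = ½kA² → A = v_max√(m/k) = 1.46×√(0.56/31.8) = 0.1937 m = 19.37 cm
E = ½mv²_max = ½×0.56×1.46² = 0.5968 J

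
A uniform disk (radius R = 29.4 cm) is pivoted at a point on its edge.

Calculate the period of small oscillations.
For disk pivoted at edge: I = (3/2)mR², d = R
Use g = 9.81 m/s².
I/m = (3/2)R² = 0.1297 m²; d = R = 0.294 m
T = 2π√((3/2)R²/(gR)) = 2π√(3R/(2g)) = 1.332 s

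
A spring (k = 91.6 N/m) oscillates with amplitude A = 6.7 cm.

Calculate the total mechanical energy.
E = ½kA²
E = ½kA² = ½×91.6×(0.067)² = 0.2056 J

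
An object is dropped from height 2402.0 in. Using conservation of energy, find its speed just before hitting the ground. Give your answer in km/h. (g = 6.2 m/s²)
mgh = ½mv² → v = √(2gh) = √(2×6.2×61.01) = 27.51 m/s = 99.02 km/h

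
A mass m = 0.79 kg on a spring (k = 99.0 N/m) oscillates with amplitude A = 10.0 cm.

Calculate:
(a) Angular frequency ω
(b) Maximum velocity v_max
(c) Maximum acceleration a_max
ω = √(k/m) = √(99.0/0.79) = 11.19 rad/s
v_max = ωA = 11.19×0.1 = 1.119 m/s
a_max = ω²A = 11.19²×0.1 = 12.53 m/s²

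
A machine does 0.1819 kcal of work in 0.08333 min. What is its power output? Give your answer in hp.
P = W/t = 761.1 J / 5 s = 152.2 W = 0.2041 hp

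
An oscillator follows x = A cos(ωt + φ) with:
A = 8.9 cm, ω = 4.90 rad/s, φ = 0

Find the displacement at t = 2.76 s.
x = A cos(ωt + φ) = 8.9×cos(4.9×2.76 + 0) = 5.122 cm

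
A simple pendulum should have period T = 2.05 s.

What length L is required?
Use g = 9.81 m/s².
T = 2π√(L/g) → L = g(T/2π)² = 9.81×(2.05/2π)² = 1.044 m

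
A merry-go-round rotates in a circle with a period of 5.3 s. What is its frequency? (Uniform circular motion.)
f = 1/T = 1/5.3 = 0.1887 Hz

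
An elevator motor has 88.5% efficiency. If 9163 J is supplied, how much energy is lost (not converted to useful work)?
W_out = η × W_in = 0.885×9163 = 8109.3 J
W_lost = W_in − W_out = 9163 − 8109.3 = 1053.7 J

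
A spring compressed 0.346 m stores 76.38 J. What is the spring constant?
PE = ½kx² → k = 2PE/x² = 2×76.38/0.346² = 1276.0 N/m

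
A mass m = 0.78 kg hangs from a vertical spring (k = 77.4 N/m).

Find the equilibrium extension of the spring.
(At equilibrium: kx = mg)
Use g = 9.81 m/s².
x_eq = mg/k = 0.78×9.81/77.4 = 0.09886 m = 9.886 cm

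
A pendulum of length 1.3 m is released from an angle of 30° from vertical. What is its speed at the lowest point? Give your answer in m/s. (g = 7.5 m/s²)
h = L(1 − cosθ) = 1.3×(1 − cos30°) = 0.1742 m
v = √(2gh) = √(2×7.5×0.1742) = 1.616 m/s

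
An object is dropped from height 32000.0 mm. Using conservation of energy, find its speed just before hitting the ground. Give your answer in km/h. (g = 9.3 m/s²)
mgh = ½mv² → v = √(2gh) = √(2×9.3×32) = 24.4 m/s = 87.83 km/h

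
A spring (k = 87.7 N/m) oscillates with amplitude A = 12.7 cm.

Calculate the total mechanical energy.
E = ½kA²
E = ½kA² = ½×87.7×(0.127)² = 0.7073 J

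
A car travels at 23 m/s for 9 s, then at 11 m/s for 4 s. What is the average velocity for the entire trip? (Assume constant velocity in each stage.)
d₁ = v₁t₁ = 23 × 9 = 207 m
d₂ = v₂t₂ = 11 × 4 = 44 m
d_total = 251 m, t_total = 13 s
v_avg = d_total/t_total = 251/13 = 19.31 m/s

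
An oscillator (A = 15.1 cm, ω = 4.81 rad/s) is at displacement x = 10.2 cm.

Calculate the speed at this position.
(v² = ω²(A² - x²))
v = ω√(A² − x²) = 4.81×√(0.151² − 0.102²) = 0.5356 m/s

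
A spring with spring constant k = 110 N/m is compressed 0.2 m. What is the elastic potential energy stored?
PE = ½kx² = ½×110×0.2² = 2.2 J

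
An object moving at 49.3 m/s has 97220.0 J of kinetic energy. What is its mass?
KE = ½mv² → m = 2KE/v² = 2×97220.0/49.3² = 80.0 kg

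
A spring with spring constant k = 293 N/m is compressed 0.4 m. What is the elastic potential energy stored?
PE = ½kx² = ½×293×0.4² = 23.44 J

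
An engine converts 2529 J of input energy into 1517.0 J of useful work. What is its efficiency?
η = W_out/W_in = 1517.0/2529 = 0.5998 = 59.98%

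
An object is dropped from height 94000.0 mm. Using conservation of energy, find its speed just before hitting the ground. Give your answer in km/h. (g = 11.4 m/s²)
mgh = ½mv² → v = √(2gh) = √(2×11.4×94) = 46.29 m/s = 166.7 km/h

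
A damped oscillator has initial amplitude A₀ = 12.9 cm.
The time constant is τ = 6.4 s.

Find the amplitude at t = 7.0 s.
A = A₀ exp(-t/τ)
A = A₀ exp(−t/τ) = 12.9×exp(−7.0/6.4) = 4.321 cm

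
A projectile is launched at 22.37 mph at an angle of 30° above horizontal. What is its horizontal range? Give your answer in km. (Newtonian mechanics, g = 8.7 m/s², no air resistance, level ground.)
R = v₀² sin(2θ) / g (with unit conversion) = 0.009955 km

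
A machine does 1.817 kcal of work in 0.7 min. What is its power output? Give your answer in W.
P = W/t = 7602 J / 42 s = 181 W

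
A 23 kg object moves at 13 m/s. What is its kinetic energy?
KE = ½mv² = ½×23×13² = 1943.5 J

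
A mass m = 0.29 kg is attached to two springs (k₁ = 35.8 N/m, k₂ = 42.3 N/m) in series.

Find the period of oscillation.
k_eq = k₁k₂/(k₁+k₂) = 19.39 N/m
T = 2π√(m/k_eq) = 2π√(0.29/19.39) = 0.7684 s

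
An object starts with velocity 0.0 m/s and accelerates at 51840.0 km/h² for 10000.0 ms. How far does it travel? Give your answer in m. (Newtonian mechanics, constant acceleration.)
d = v₀t + ½at² (with unit conversion) = 200.0 m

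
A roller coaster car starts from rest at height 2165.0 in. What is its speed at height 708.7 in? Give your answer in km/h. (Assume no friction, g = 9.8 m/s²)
mgh₁ = ½mv₂² + mgh₂ → v₂ = √(2g(h₁−h₂)) = √(2×9.8×(54.99−18)) = 26.93 m/s = 96.93 km/h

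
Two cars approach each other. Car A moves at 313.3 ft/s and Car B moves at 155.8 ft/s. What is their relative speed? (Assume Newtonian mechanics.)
v_rel = v_A + v_B = 313.3 + 155.8 = 469.1 ft/s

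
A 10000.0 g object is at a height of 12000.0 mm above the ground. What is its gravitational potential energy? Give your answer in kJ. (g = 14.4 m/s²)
PE = mgh = 10 kg × 14.4 m/s² × 12 m = 1728 J = 1.728 kJ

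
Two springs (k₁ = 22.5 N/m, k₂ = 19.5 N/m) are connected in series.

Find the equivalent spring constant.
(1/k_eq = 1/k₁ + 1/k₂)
1/k_eq = 1/22.5 + 1/19.5 = 0.095726; k_eq = 10.45 N/m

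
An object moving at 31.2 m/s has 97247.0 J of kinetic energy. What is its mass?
KE = ½mv² → m = 2KE/v² = 2×97247.0/31.2² = 199.8 kg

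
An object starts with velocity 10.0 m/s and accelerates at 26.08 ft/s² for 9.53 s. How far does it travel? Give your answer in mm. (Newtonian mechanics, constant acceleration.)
d = v₀t + ½at² (with unit conversion) = 456300.0 mm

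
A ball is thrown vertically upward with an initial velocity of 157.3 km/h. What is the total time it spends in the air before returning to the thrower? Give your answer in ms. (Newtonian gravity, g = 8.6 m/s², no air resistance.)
t_total = 2v₀/g (with unit conversion) = 10160.0 ms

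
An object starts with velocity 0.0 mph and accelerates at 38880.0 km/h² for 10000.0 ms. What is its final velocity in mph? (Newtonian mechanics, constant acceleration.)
v = v₀ + at (with unit conversion) = 67.11 mph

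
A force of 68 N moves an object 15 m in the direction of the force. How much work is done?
W = Fd = 68×15 = 1020.0 J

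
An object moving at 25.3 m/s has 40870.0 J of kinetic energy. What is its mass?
KE = ½mv² → m = 2KE/v² = 2×40870.0/25.3² = 127.7 kg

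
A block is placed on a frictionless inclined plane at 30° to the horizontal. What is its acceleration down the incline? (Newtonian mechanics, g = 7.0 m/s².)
a = g sin(θ) = 7.0 × sin(30°) = 7.0 × 0.5 = 3.5 m/s²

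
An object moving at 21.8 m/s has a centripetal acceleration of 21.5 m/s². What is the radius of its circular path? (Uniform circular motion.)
r = v²/a_c = 21.8²/21.5 = 22.1 m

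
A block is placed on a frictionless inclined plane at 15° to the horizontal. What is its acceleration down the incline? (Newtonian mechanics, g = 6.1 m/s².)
a = g sin(θ) = 6.1 × sin(15°) = 6.1 × 0.2588 = 1.58 m/s²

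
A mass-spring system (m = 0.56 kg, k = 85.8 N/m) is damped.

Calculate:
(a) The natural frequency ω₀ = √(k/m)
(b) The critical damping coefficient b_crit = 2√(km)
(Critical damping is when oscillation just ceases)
ω₀ = √(k/m) = √(85.8/0.56) = 12.38 rad/s
b_crit = 2√(km) = 2√(85.8×0.56) = 13.86 kg/s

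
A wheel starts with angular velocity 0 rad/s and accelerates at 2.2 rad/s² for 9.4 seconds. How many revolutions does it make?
θ = ω₀t + ½αt² = 0×9.4 + ½×2.2×9.4² = 97.2 rad
Revolutions = θ/(2π) = 97.2/(2π) = 15.47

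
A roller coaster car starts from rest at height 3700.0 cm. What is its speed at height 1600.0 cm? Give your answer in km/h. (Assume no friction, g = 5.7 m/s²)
mgh₁ = ½mv₂² + mgh₂ → v₂ = √(2g(h₁−h₂)) = √(2×5.7×(37−16)) = 15.47 m/s = 55.7 km/h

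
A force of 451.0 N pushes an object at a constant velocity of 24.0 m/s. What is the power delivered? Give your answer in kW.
P = Fv = 451 N × 24 m/s = 1.082e+04 W = 10.82 kW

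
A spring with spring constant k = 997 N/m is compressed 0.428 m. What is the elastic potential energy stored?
PE = ½kx² = ½×997×0.428² = 91.32 J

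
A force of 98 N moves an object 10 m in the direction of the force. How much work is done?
W = Fd = 98×10 = 980.0 J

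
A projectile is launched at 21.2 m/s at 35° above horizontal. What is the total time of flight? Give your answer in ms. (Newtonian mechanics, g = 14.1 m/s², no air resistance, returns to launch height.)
T = 2v₀sin(θ)/g (with unit conversion) = 1725.0 ms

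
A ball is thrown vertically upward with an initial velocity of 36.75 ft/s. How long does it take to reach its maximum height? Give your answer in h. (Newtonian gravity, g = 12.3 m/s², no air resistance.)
t_up = v₀/g (with unit conversion) = 0.000253 h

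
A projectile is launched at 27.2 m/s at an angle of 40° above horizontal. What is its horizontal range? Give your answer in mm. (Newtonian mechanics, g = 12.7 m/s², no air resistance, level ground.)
R = v₀² sin(2θ) / g (with unit conversion) = 57370.0 mm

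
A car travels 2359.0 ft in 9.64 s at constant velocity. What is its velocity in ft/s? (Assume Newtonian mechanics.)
v = d/t (with unit conversion) = 244.7 ft/s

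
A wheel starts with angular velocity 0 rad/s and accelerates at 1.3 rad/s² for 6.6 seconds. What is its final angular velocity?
ω = ω₀ + αt = 0 + 1.3 × 6.6 = 8.58 rad/s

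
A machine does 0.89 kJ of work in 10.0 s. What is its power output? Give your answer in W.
P = W/t = 890 J / 10 s = 89 W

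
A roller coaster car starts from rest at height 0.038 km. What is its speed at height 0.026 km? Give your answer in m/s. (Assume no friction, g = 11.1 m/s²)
mgh₁ = ½mv₂² + mgh₂ → v₂ = √(2g(h₁−h₂)) = √(2×11.1×(38−26)) = 16.32 m/s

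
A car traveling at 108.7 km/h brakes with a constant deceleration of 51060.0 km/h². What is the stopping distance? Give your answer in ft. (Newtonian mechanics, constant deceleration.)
d = v₀² / (2a) (with unit conversion) = 379.6 ft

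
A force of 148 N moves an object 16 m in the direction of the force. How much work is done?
W = Fd = 148×16 = 2368.0 J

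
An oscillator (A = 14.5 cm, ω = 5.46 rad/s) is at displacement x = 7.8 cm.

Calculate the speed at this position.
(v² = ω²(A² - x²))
v = ω√(A² − x²) = 5.46×√(0.145² − 0.078²) = 0.6674 m/s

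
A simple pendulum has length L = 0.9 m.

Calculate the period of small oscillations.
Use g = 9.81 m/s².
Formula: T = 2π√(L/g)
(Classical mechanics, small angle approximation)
T = 2π√(L/g) = 2π√(0.9/9.81) = 1.903 s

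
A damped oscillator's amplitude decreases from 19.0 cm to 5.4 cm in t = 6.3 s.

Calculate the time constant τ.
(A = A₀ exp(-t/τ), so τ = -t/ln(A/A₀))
A/A₀ = 5.4/19.0 = 0.2842; ln(A/A₀) = -1.258
τ = −t/ln(A/A₀) = −6.3/-1.258 = 5.008 s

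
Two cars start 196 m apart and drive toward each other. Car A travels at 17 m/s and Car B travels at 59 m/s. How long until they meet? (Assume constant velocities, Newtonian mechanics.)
Combined speed: v_combined = 17 + 59 = 76 m/s
Time to meet: t = d/76 = 196/76 = 2.58 s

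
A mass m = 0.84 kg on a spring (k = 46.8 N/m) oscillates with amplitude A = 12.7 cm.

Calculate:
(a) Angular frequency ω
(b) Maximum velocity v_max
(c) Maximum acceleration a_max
ω = √(k/m) = √(46.8/0.84) = 7.464 rad/s
v_max = ωA = 7.464×0.127 = 0.948 m/s
a_max = ω²A = 7.464²×0.127 = 7.076 m/s²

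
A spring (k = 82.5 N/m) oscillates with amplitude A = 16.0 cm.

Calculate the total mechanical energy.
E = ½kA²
E = ½kA² = ½×82.5×(0.16)² = 1.056 J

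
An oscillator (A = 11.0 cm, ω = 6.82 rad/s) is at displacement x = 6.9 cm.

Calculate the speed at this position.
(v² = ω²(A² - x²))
v = ω√(A² − x²) = 6.82×√(0.11² − 0.069²) = 0.5843 m/s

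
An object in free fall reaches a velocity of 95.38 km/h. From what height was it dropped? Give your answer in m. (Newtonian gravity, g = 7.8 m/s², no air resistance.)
h = v²/(2g) (with unit conversion) = 45.0 m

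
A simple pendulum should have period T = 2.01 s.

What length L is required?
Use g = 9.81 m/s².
T = 2π√(L/g) → L = g(T/2π)² = 9.81×(2.01/2π)² = 1.004 m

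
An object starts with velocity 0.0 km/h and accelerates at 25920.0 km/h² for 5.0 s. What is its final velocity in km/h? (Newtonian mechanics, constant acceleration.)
v = v₀ + at (with unit conversion) = 36.0 km/h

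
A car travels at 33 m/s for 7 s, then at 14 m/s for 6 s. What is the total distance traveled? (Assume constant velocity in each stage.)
d₁ = v₁t₁ = 33 × 7 = 231 m
d₂ = v₂t₂ = 14 × 6 = 84 m
d_total = 231 + 84 = 315 m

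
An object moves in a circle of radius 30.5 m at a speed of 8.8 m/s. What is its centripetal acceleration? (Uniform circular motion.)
a_c = v²/r = 8.8²/30.5 = 77.44/30.5 = 2.54 m/s²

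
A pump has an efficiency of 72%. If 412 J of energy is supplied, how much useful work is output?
W_out = η × W_in = 0.72 × 412 = 296.64 J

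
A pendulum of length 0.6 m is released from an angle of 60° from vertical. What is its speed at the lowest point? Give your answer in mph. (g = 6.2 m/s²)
h = L(1 − cosθ) = 0.6×(1 − cos60°) = 0.3 m
v = √(2gh) = √(2×6.2×0.3) = 1.929 m/s = 4.314 mph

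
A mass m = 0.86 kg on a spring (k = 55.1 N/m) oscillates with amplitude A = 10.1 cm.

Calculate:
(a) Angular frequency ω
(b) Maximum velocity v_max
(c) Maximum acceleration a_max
ω = √(k/m) = √(55.1/0.86) = 8.004 rad/s
v_max = ωA = 8.004×0.101 = 0.8084 m/s
a_max = ω²A = 8.004²×0.101 = 6.471 m/s²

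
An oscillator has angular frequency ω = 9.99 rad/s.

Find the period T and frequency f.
T = 2π/ω = 2π/9.99 = 0.6289 s; f = ω/2π = 1.59 Hz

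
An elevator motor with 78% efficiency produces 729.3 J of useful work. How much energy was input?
W_in = W_out/η = 729.3/0.78 = 935.0 J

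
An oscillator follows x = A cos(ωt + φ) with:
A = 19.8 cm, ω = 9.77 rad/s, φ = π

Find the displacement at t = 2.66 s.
x = A cos(ωt + φ) = 19.8×cos(9.77×2.66 + π) = -12.99 cm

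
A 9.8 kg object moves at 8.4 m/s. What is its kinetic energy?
KE = ½mv² = ½×9.8×8.4² = 345.744 J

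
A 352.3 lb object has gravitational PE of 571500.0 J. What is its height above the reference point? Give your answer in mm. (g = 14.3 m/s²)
PE = mgh → h = PE/(mg) = 5.715e+05 J / (159.8 kg × 14.3 m/s²) = 250.1 m = 250100.0 mm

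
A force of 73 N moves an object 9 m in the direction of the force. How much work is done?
W = Fd = 73×9 = 657.0 J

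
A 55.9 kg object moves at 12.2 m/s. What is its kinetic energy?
KE = ½mv² = ½×55.9×12.2² = 4160.078 J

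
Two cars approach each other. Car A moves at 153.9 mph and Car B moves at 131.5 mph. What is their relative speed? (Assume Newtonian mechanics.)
v_rel = v_A + v_B = 153.9 + 131.5 = 285.4 mph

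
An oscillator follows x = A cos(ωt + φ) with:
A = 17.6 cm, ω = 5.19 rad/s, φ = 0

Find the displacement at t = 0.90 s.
x = A cos(ωt + φ) = 17.6×cos(5.19×0.9 + 0) = -0.7282 cm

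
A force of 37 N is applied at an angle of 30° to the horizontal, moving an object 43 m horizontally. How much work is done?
W = Fd cosθ = 37×43×cos(30°) = 1377.8 J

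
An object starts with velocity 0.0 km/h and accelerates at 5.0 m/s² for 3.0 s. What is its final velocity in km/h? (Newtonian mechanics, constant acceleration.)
v = v₀ + at (with unit conversion) = 54.0 km/h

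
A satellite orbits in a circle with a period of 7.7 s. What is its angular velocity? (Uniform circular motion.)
ω = 2π/T = 2π/7.7 = 0.816 rad/s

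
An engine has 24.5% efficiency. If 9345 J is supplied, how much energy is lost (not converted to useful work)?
W_out = η × W_in = 0.245×9345 = 2289.5 J
W_lost = W_in − W_out = 9345 − 2289.5 = 7055.5 J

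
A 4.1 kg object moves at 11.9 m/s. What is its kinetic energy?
KE = ½mv² = ½×4.1×11.9² = 290.3005 J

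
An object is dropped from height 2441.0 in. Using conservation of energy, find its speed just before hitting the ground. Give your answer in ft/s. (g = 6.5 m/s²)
mgh = ½mv² → v = √(2gh) = √(2×6.5×62) = 28.39 m/s = 93.14 ft/s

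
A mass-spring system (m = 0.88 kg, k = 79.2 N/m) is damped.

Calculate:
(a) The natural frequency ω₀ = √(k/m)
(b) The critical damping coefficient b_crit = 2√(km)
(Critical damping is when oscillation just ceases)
ω₀ = √(k/m) = √(79.2/0.88) = 9.487 rad/s
b_crit = 2√(km) = 2√(79.2×0.88) = 16.7 kg/s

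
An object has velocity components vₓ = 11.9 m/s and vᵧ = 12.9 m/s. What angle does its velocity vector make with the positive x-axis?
θ = arctan(vᵧ/vₓ) = arctan(12.9/11.9) = 47.31°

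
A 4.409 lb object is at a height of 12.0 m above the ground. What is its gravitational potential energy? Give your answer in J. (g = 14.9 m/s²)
PE = mgh = 2 kg × 14.9 m/s² × 12 m = 357.6 J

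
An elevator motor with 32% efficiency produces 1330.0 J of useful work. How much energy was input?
W_in = W_out/η = 1330.0/0.32 = 4156.2 J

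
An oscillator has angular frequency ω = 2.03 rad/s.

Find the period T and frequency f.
T = 2π/ω = 2π/2.03 = 3.095 s; f = ω/2π = 0.3231 Hz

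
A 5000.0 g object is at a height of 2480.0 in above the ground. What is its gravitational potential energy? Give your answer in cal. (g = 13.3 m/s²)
PE = mgh = 5 kg × 13.3 m/s² × 62.99 m = 4189 J = 1001.0 cal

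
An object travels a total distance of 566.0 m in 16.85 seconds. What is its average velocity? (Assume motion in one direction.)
v_avg = Δd / Δt = 566.0 / 16.85 = 33.59 m/s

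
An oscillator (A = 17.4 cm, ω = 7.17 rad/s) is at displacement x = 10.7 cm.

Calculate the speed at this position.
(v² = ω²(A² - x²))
v = ω√(A² − x²) = 7.17×√(0.174² − 0.107²) = 0.9838 m/s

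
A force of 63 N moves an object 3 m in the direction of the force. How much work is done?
W = Fd = 63×3 = 189.0 J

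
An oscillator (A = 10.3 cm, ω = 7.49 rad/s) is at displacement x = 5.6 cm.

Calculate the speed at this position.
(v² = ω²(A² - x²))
v = ω√(A² − x²) = 7.49×√(0.103² − 0.056²) = 0.6475 m/s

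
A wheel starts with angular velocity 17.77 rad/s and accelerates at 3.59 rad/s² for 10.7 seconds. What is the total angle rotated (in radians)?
θ = ω₀t + ½αt² = 17.77×10.7 + ½×3.59×10.7² = 395.65 rad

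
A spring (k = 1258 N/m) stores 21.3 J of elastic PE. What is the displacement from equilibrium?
PE = ½kx² → x = √(2PE/k) = √(2×21.3/1258) = 0.184 m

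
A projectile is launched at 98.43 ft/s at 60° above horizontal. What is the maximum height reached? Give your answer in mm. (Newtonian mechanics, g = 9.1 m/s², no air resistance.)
H = v₀²sin²(θ)/(2g) (with unit conversion) = 37090.0 mm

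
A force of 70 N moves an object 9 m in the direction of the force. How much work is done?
W = Fd = 70×9 = 630.0 J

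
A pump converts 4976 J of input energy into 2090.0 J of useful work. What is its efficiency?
η = W_out/W_in = 2090.0/4976 = 0.42 = 42.0%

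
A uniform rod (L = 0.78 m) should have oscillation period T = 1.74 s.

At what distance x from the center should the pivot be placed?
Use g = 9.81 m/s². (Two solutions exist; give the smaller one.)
T = 2π√((L²/12 + x²)/(gx)). Let c = T²g/(4π²) = 0.7523.
x² − cx + L²/12 = 0 → x = (c − √(c² − L²/3))/2 = 0.07483 m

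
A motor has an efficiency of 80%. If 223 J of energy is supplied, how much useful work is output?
W_out = η × W_in = 0.8 × 223 = 178.4 J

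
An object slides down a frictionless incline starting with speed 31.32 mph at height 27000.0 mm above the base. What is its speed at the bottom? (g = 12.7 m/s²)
½mv₀² + mgh = ½mv² → v = √(v₀² + 2gh) = √(14² + 2×12.7×27) = 29.7 m/s = 66.43 mph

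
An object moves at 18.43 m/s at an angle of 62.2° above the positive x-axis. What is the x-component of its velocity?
vₓ = v cos(θ) = 18.43 × cos(62.2°) = 8.6 m/s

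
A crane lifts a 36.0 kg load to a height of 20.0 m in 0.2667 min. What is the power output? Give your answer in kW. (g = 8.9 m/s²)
W = mgh = 36×8.9×20 = 6408 J
P = W/t = 6408/16 = 400.4 W = 0.4004 kW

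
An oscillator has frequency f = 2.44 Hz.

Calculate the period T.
T = 1/f = 1/2.44 = 0.4098 s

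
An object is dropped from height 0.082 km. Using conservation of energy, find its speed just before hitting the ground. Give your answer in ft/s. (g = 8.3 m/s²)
mgh = ½mv² → v = √(2gh) = √(2×8.3×82) = 36.89 m/s = 121.0 ft/s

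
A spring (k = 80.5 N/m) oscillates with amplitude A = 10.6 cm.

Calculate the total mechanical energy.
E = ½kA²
E = ½kA² = ½×80.5×(0.106)² = 0.4522 J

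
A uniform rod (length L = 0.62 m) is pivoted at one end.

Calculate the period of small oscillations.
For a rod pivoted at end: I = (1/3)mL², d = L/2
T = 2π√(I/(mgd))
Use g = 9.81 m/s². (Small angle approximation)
I/m = (1/3)L² = 0.1281 m²; d = L/2 = 0.31 m
T = 2π√(I/(mgd)) = 2π√(0.1281/(9.81×0.31)) = 1.29 s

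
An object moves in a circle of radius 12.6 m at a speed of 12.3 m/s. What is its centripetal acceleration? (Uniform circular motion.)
a_c = v²/r = 12.3²/12.6 = 151.29/12.6 = 12.01 m/s²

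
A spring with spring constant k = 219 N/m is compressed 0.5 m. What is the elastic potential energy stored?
PE = ½kx² = ½×219×0.5² = 27.38 J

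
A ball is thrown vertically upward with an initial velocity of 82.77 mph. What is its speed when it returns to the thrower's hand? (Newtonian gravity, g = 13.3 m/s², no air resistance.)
By conservation of energy, the ball returns at the same speed = 82.77 mph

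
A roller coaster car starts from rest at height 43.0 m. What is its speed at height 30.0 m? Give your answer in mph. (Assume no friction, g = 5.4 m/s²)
mgh₁ = ½mv₂² + mgh₂ → v₂ = √(2g(h₁−h₂)) = √(2×5.4×(43−30)) = 11.85 m/s = 26.51 mph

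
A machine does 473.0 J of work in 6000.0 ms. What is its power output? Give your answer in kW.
P = W/t = 473 J / 6 s = 78.83 W = 0.07883 kW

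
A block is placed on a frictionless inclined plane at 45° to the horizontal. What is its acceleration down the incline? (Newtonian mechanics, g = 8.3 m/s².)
a = g sin(θ) = 8.3 × sin(45°) = 8.3 × 0.7071 = 5.87 m/s²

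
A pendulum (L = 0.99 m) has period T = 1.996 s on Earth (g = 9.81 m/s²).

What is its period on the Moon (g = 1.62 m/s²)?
T = 2π√(L/g), so T_moon/T_earth = √(g_earth/g_moon)
T_moon = 2π√(0.99/1.62) = 4.912 s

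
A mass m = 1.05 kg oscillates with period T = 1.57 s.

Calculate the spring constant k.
T = 2π√(m/k) → k = m(2π/T)² = 1.05×(2π/1.57)² = 16.82 N/m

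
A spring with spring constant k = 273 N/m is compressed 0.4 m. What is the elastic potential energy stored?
PE = ½kx² = ½×273×0.4² = 21.84 J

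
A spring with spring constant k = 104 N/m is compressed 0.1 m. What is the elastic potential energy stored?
PE = ½kx² = ½×104×0.1² = 0.52 J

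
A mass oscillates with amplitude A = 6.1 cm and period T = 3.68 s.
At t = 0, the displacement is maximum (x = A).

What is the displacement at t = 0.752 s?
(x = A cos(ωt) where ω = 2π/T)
ω = 2π/T = 2π/3.68 = 1.707 rad/s
x = A cos(ωt) = 6.1×cos(1.707×0.752) = 1.726 cm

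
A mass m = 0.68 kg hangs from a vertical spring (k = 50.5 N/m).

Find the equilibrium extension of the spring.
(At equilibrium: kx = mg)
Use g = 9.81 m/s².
x_eq = mg/k = 0.68×9.81/50.5 = 0.1321 m = 13.21 cm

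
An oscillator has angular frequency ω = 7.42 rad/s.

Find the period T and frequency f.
T = 2π/ω = 2π/7.42 = 0.8468 s; f = ω/2π = 1.181 Hz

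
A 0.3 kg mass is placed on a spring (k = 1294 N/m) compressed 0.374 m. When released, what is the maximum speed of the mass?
½kx² = ½mv² → v = x√(k/m) = 0.374×√(1294/0.3) = 24.56 m/s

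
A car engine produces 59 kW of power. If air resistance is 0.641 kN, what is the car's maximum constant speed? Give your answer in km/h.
P = Fv → v = P/F = 59000 W / 641 N = 92.04 m/s = 331.4 km/h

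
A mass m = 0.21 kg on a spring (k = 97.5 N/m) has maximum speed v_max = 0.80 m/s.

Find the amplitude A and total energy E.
½mv²_max = ½kA² → A = v_max√(m/k) = 0.8×√(0.21/97.5) = 0.03713 m = 3.713 cm
E = ½mv²_max = ½×0.21×0.8² = 0.0672 J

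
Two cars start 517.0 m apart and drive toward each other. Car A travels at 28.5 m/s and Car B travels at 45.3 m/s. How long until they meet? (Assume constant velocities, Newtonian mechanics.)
Combined speed: v_combined = 28.5 + 45.3 = 73.8 m/s
Time to meet: t = d/73.8 = 517.0/73.8 = 7.01 s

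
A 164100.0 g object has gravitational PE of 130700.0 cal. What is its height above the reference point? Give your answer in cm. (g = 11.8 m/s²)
PE = mgh → h = PE/(mg) = 5.468e+05 J / (164.1 kg × 11.8 m/s²) = 282.4 m = 28240.0 cm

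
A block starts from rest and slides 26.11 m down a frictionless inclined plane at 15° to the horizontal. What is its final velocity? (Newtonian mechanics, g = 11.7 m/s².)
a = g sin(θ) = 11.7 × sin(15°) = 3.03 m/s²
v = √(2ad) = √(2 × 3.03 × 26.11) = 12.58 m/s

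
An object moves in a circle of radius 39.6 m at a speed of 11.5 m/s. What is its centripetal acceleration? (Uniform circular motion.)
a_c = v²/r = 11.5²/39.6 = 132.25/39.6 = 3.34 m/s²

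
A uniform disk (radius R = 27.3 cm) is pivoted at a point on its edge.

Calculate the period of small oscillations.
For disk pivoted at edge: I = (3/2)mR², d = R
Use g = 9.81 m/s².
I/m = (3/2)R² = 0.1118 m²; d = R = 0.273 m
T = 2π√((3/2)R²/(gR)) = 2π√(3R/(2g)) = 1.284 s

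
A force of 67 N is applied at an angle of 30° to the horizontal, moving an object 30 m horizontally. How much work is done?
W = Fd cosθ = 67×30×cos(30°) = 1740.7 J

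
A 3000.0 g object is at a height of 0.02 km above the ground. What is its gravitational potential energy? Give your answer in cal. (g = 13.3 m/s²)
PE = mgh = 3 kg × 13.3 m/s² × 20 m = 798 J = 190.7 cal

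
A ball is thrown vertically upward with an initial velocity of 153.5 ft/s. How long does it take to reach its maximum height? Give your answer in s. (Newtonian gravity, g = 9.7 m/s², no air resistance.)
t_up = v₀/g (with unit conversion) = 4.823 s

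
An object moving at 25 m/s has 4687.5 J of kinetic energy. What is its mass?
KE = ½mv² → m = 2KE/v² = 2×4687.5/25² = 15.0 kg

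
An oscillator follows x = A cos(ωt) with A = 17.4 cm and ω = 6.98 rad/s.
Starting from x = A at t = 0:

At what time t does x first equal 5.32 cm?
cos(ωt) = x/A = 5.32/17.4 = 0.3057
ωt = arccos(0.3057) = 1.26 rad
t = 1.26/6.98 = 0.1805 s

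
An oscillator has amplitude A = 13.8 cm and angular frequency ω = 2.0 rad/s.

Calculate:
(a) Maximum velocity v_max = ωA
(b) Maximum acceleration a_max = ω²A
v_max = ωA = 2.0×0.138 = 0.276 m/s
a_max = ω²A = 2.0²×0.138 = 0.552 m/s²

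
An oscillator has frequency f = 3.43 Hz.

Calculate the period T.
T = 1/f = 1/3.43 = 0.2915 s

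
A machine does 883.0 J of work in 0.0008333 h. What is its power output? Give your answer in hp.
P = W/t = 883 J / 3 s = 294.3 W = 0.3947 hp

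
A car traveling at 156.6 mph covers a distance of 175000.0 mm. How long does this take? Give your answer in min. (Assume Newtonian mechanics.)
t = d/v (with unit conversion) = 0.04166 min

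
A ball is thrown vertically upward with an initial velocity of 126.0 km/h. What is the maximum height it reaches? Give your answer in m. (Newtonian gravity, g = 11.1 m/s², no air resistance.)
h_max = v₀²/(2g) (with unit conversion) = 55.18 m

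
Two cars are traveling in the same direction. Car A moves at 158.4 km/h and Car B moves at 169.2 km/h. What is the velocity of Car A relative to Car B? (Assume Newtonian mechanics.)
v_rel = v_A - v_B = 158.4 - 169.2 = -10.8 km/h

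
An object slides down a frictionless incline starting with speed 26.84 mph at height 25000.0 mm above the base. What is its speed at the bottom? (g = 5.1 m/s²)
½mv₀² + mgh = ½mv² → v = √(v₀² + 2gh) = √(12² + 2×5.1×25) = 19.97 m/s = 44.68 mph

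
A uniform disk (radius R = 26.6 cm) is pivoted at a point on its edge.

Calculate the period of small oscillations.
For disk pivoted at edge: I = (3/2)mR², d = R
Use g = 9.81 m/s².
I/m = (3/2)R² = 0.1061 m²; d = R = 0.266 m
T = 2π√((3/2)R²/(gR)) = 2π√(3R/(2g)) = 1.267 s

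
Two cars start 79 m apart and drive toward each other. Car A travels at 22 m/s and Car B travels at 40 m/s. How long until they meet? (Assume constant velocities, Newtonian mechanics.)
Combined speed: v_combined = 22 + 40 = 62 m/s
Time to meet: t = d/62 = 79/62 = 1.27 s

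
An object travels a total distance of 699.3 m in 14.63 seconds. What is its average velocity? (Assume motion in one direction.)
v_avg = Δd / Δt = 699.3 / 14.63 = 47.8 m/s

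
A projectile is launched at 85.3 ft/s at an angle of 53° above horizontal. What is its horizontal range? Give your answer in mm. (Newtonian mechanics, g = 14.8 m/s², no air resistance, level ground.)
R = v₀² sin(2θ) / g (with unit conversion) = 43900.0 mm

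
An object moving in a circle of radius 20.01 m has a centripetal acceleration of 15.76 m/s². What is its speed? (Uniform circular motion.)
v = √(a_c × r) = √(15.76 × 20.01) = 17.76 m/s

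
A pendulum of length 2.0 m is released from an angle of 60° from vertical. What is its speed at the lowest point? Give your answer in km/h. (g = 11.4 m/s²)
h = L(1 − cosθ) = 2.0×(1 − cos60°) = 1 m
v = √(2gh) = √(2×11.4×1) = 4.775 m/s = 17.19 km/h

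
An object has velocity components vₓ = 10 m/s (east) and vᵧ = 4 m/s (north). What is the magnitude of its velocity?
|v| = √(vₓ² + vᵧ²) = √(10² + 4²) = √(116) = 10.77 m/s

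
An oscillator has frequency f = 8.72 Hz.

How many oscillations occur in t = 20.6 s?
n = f×t = 8.72×20.6 = 179.6 oscillations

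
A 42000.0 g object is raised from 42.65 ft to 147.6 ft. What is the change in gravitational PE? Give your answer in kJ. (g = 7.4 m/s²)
ΔPE = mg(h₂ − h₁) = 42 kg × 7.4 m/s² × (44.99 − 13) m = 9942 J = 9.942 kJ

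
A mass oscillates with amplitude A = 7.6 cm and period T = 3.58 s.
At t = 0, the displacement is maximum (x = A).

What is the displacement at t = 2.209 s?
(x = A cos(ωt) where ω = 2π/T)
ω = 2π/T = 2π/3.58 = 1.755 rad/s
x = A cos(ωt) = 7.6×cos(1.755×2.209) = -5.636 cm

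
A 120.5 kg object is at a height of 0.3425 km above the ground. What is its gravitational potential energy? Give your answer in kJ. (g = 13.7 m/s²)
PE = mgh = 120.5 kg × 13.7 m/s² × 342.5 m = 5.654e+05 J = 565.4 kJ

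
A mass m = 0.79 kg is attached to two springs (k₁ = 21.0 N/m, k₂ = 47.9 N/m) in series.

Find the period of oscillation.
k_eq = k₁k₂/(k₁+k₂) = 14.6 N/m
T = 2π√(m/k_eq) = 2π√(0.79/14.6) = 1.462 s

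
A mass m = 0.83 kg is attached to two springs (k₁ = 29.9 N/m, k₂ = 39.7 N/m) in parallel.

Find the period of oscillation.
k_eq = k₁+k₂ = 69.6 N/m
T = 2π√(m/k_eq) = 2π√(0.83/69.6) = 0.6861 s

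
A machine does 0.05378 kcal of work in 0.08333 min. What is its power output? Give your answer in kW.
P = W/t = 225 J / 5 s = 45 W = 0.045 kW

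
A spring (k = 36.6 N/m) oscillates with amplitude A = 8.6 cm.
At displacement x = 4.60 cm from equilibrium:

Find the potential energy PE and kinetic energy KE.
E_total = ½kA² = ½×36.6×(0.086)² = 0.1353 J
PE = ½kx² = ½×36.6×(0.046)² = 0.03872 J
KE = E_total − PE = 0.09662 J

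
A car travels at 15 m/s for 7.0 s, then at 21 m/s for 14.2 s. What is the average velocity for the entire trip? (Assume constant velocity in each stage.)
d₁ = v₁t₁ = 15 × 7.0 = 105 m
d₂ = v₂t₂ = 21 × 14.2 = 298.2 m
d_total = 403.2 m, t_total = 21.2 s
v_avg = d_total/t_total = 403.2/21.2 = 19.02 m/s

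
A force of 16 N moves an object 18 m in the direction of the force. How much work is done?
W = Fd = 16×18 = 288.0 J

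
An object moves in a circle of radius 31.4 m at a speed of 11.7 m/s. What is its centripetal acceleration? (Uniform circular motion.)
a_c = v²/r = 11.7²/31.4 = 136.89/31.4 = 4.36 m/s²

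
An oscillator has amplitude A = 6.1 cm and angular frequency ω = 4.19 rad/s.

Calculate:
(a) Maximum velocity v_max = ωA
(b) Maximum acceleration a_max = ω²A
v_max = ωA = 4.19×0.061 = 0.2556 m/s
a_max = ω²A = 4.19²×0.061 = 1.071 m/s²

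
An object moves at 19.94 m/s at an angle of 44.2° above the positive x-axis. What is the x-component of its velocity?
vₓ = v cos(θ) = 19.94 × cos(44.2°) = 14.3 m/s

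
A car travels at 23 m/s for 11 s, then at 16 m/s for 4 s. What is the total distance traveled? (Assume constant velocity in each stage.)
d₁ = v₁t₁ = 23 × 11 = 253 m
d₂ = v₂t₂ = 16 × 4 = 64 m
d_total = 253 + 64 = 317 m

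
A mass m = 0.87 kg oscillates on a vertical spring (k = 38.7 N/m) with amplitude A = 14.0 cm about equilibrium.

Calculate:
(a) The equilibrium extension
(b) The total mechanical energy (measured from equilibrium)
x_eq = mg/k = 0.87×9.81/38.7 = 0.2205 m = 22.05 cm
E = ½kA² = ½×38.7×(0.14)² = 0.3793 J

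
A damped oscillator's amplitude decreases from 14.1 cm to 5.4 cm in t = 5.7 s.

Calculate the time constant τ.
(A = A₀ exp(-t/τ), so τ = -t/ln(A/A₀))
A/A₀ = 5.4/14.1 = 0.383; ln(A/A₀) = -0.9598
τ = −t/ln(A/A₀) = −5.7/-0.9598 = 5.939 s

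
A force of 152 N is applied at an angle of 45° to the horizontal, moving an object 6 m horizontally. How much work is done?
W = Fd cosθ = 152×6×cos(45°) = 644.88 J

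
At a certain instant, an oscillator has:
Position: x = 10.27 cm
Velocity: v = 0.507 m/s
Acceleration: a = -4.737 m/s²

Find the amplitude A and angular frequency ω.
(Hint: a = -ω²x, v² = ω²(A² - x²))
a = −ω²x → ω = √(|a|/x) = √(4.737/0.1027) = 6.792 rad/s
v² = ω²(A² − x²) → A = √(x² + v²/ω²) = √(0.1027² + 0.507²/6.792²) = 0.127 m = 12.7 cm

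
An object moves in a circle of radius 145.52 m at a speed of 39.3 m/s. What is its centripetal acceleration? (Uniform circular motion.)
a_c = v²/r = 39.3²/145.52 = 1544.49/145.52 = 10.61 m/s²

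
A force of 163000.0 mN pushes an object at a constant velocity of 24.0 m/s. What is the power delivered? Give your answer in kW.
P = Fv = 163 N × 24 m/s = 3912 W = 3.912 kW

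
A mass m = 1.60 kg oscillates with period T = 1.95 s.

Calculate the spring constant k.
T = 2π√(m/k) → k = m(2π/T)² = 1.6×(2π/1.95)² = 16.61 N/m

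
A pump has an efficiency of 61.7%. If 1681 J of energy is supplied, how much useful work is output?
W_out = η × W_in = 0.617 × 1681 = 1037.2 J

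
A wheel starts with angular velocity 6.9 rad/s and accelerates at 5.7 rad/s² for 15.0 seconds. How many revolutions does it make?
θ = ω₀t + ½αt² = 6.9×15.0 + ½×5.7×15.0² = 744.75 rad
Revolutions = θ/(2π) = 744.75/(2π) = 118.53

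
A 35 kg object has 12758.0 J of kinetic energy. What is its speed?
KE = ½mv² → v = √(2KE/m) = √(2×12758.0/35) = 27.0 m/s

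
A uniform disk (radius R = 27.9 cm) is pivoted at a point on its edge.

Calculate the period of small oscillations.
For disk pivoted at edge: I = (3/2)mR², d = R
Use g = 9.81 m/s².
I/m = (3/2)R² = 0.1168 m²; d = R = 0.279 m
T = 2π√((3/2)R²/(gR)) = 2π√(3R/(2g)) = 1.298 s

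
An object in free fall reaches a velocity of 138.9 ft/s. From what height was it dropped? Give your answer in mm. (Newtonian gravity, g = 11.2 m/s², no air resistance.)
h = v²/(2g) (with unit conversion) = 80020.0 mm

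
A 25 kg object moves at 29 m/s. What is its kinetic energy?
KE = ½mv² = ½×25×29² = 10512.5 J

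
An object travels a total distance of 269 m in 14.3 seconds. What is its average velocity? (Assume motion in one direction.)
v_avg = Δd / Δt = 269 / 14.3 = 18.81 m/s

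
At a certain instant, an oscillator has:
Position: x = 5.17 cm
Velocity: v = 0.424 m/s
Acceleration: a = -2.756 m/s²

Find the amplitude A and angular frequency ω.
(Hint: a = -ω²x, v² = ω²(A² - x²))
a = −ω²x → ω = √(|a|/x) = √(2.756/0.0517) = 7.301 rad/s
v² = ω²(A² − x²) → A = √(x² + v²/ω²) = √(0.0517² + 0.424²/7.301²) = 0.07775 m = 7.775 cm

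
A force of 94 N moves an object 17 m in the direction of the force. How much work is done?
W = Fd = 94×17 = 1598.0 J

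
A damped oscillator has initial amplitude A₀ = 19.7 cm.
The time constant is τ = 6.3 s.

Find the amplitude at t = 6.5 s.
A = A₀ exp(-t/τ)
A = A₀ exp(−t/τ) = 19.7×exp(−6.5/6.3) = 7.021 cm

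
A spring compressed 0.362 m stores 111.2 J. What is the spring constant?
PE = ½kx² → k = 2PE/x² = 2×111.2/0.362² = 1697.0 N/m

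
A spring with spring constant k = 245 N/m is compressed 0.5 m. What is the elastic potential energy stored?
PE = ½kx² = ½×245×0.5² = 30.62 J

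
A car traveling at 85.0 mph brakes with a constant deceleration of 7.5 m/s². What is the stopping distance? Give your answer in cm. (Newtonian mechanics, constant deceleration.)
d = v₀² / (2a) (with unit conversion) = 9626.0 cm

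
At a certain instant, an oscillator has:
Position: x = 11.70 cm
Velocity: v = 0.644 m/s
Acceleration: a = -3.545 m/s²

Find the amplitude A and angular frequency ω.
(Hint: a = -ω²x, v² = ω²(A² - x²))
a = −ω²x → ω = √(|a|/x) = √(3.545/0.117) = 5.504 rad/s
v² = ω²(A² − x²) → A = √(x² + v²/ω²) = √(0.117² + 0.644²/5.504²) = 0.1655 m = 16.55 cm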